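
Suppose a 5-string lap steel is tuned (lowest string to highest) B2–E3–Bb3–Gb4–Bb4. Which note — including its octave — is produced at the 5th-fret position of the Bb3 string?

The open Bb3 string plus 5 semitones: Bb–B–C–Db–D–Eb.
The walk passes from B into C once, so the octave number goes from 3 to 4.
(Equivalently spelled D#4.)

Eb4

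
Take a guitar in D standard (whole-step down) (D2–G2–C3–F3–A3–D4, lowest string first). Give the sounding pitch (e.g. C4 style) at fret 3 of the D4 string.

F4

Each fret is one semitone, so D4 + 3 = F4.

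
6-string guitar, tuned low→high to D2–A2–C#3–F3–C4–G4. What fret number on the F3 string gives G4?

G4 is 14 semitones above the open F3 (F–F#–G–G#–…–F–F#–G), so it sits at fret 14.

14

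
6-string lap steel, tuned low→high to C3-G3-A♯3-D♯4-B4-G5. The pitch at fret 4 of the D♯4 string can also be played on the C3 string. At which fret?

D♯4 at fret 4 is D♯4 + 4 semitones = G4.
The open C3 string is 15 semitones below the open D♯4, so the same pitch on the C3 string lies at fret 4 + 15 = 19.

19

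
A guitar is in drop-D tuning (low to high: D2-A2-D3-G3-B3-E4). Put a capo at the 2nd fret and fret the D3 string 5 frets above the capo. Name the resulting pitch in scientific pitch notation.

A3

The capo raises the open D3 by 2 semitones to E3; fretting 5 more gives D3 + 2 + 5 = D3 + 7 semitones = A3.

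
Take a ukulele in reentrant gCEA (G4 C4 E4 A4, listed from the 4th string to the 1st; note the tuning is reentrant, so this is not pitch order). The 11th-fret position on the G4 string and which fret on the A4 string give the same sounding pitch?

9

Fret 11 on G4 is MIDI 67 + 11 = 78 (F♯5). On the A4 string (open MIDI 69), that pitch is 78 − 69 = fret 9.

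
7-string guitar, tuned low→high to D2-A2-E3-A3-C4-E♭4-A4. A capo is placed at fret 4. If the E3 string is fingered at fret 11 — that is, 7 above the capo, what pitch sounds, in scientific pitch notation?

The capo raises the open E3 by 4 semitones to A♭3; fretting 7 more gives E3 + 4 + 7 = E3 + 11 semitones = E♭4.

E♭4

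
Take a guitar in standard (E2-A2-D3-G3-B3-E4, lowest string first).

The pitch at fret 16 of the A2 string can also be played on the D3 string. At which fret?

A2 at fret 16 is A2 + 16 semitones = C#4.
The open D3 string is 5 semitones above the open A2, so the same pitch on the D3 string lies at fret 16 − 5 = 11.

11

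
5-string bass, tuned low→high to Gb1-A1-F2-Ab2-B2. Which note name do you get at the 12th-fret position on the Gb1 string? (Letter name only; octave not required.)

Gb

Each fret is one semitone, so Gb1 + 12 = Gb.
(Equivalently spelled F#.)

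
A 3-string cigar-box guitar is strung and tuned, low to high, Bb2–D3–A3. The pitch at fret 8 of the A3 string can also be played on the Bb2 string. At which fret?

A3 at fret 8 is A3 + 8 semitones = F4.
The open Bb2 string is 11 semitones below the open A3, so the same pitch on the Bb2 string lies at fret 8 + 11 = 19.

19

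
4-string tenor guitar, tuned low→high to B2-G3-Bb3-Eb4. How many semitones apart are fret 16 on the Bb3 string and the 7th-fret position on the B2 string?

20 semitones

Bb3 at fret 16 → D5 (MIDI 74); B2 at fret 7 → Gb3 (MIDI 54).
74 − 54 = 20, so the two pitches are 20 semitones apart, with D5 the higher.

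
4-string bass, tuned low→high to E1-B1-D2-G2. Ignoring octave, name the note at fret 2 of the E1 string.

Gb

E1 is MIDI 28. Adding 2 gives 30; 30 mod 12 = 6, i.e. Gb.
(Equivalently spelled F#.)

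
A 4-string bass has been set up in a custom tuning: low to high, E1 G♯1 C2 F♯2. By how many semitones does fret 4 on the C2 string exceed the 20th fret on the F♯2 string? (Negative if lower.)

-22 semitones

C2 at fret 4 → E2 (MIDI 40); F♯2 at fret 20 → D4 (MIDI 62).
40 − 62 = -22, so the two pitches are 22 semitones apart.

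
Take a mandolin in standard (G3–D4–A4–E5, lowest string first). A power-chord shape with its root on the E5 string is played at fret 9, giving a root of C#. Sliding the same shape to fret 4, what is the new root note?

Moving from fret 9 to fret 4 shifts the root by -5 semitones.
C# down 5 semitones is G#.

G#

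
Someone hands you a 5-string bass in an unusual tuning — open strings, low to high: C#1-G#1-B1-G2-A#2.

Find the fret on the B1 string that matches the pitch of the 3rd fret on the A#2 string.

14

A#2 at fret 3 is A#2 + 3 semitones = C#3.
The open B1 string is 11 semitones below the open A#2, so the same pitch on the B1 string lies at fret 3 + 11 = 14.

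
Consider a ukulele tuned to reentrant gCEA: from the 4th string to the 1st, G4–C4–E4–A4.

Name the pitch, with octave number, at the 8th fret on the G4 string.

Each fret is one semitone, so G4 + 8 = D♯5.
(Equivalently spelled E♭5.)

D♯5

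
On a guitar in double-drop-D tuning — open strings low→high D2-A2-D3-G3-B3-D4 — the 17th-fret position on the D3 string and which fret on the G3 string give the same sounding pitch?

Fret 17 on D3 is MIDI 50 + 17 = 67 (G4). On the G3 string (open MIDI 55), that pitch is 67 − 55 = fret 12.

12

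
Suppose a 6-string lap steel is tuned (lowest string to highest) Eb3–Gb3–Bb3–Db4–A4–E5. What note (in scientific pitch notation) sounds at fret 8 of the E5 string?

C6

Each fret is one semitone, so E5 + 8 = C6.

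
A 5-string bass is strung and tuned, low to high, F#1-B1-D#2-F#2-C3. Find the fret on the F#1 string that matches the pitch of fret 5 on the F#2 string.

Fret 5 on F#2 is MIDI 42 + 5 = 47 (B2). On the F#1 string (open MIDI 30), that pitch is 47 − 30 = fret 17.

17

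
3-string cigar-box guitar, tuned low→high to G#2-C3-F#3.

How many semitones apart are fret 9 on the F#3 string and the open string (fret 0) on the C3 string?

F#3 at fret 9 → D#4 (MIDI 63); C3 at fret 0 → C3 (MIDI 48).
63 − 48 = 15, so the two pitches are 15 semitones apart, with D#4 the higher.

15 semitones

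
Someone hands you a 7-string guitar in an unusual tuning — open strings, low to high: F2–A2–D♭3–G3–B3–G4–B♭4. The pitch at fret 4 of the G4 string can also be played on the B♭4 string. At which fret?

1

Fret 4 on G4 is MIDI 67 + 4 = 71 (B4). On the B♭4 string (open MIDI 70), that pitch is 71 − 70 = fret 1.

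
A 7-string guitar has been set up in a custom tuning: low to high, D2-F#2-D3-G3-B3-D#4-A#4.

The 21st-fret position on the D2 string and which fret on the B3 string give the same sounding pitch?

0

Fret 21 on D2 is MIDI 38 + 21 = 59 (B3). On the B3 string (open MIDI 59), that pitch is 59 − 59 = fret 0.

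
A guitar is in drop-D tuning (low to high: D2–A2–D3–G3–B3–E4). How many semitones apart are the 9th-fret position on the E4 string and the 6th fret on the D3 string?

E4 at fret 9 → C#5 (MIDI 73); D3 at fret 6 → G#3 (MIDI 56).
73 − 56 = 17, so the two pitches are 17 semitones apart, with C#5 the higher.

17 semitones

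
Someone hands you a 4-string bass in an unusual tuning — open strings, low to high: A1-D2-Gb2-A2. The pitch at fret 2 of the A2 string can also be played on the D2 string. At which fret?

9

Fret 2 on A2 is MIDI 45 + 2 = 47 (B2). On the D2 string (open MIDI 38), that pitch is 47 − 38 = fret 9.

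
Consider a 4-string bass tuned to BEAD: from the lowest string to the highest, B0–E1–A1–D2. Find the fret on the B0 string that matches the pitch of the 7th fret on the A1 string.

17

A1 at fret 7 is A1 + 7 semitones = E2.
The open B0 string is 10 semitones below the open A1, so the same pitch on the B0 string lies at fret 7 + 10 = 17.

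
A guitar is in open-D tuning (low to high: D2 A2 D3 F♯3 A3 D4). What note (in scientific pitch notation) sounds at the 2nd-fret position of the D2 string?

E2

The open D2 string plus 2 semitones: D–D#–E.
No B→C boundary is crossed, so the octave stays at 2.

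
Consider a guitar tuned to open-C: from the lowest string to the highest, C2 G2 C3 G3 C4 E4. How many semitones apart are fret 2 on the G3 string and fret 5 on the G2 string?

9 semitones

G3 at fret 2 → A3 (MIDI 57); G2 at fret 5 → C3 (MIDI 48).
57 − 48 = 9, so the two pitches are 9 semitones apart, with A3 the higher.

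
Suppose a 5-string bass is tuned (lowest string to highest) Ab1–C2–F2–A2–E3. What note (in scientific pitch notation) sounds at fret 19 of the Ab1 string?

Eb3

Each fret is one semitone, so Ab1 + 19 = Eb3.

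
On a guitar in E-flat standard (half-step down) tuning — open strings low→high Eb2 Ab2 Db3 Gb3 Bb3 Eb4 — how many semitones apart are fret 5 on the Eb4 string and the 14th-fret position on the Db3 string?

5 semitones

Eb4 at fret 5 → Ab4 (MIDI 68); Db3 at fret 14 → Eb4 (MIDI 63).
68 − 63 = 5, so the two pitches are 5 semitones apart, with Ab4 the higher.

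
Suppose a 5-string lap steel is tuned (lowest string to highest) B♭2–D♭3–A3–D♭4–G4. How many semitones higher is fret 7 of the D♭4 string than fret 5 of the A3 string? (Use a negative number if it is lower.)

6 semitones

D♭4 at fret 7 → A♭4 (MIDI 68); A3 at fret 5 → D4 (MIDI 62).
68 − 62 = 6, so the two pitches are 6 semitones apart.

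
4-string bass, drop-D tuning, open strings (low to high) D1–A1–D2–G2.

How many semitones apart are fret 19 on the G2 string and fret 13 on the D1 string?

23 semitones

G2 at fret 19 → D4 (MIDI 62); D1 at fret 13 → D♯2 (MIDI 39).
62 − 39 = 23, so the two pitches are 23 semitones apart, with D4 the higher.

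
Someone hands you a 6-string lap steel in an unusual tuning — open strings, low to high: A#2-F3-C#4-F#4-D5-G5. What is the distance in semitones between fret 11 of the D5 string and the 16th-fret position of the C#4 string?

D5 at fret 11 → C#6 (MIDI 85); C#4 at fret 16 → F5 (MIDI 77).
85 − 77 = 8, so the two pitches are 8 semitones apart, with C#6 the higher.

8 semitones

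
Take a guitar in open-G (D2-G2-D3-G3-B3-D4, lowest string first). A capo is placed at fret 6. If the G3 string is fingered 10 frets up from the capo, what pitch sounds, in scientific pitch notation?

B4

The capo raises the open G3 by 6 semitones to C#4; fretting 10 more gives G3 + 6 + 10 = G3 + 16 semitones = B4.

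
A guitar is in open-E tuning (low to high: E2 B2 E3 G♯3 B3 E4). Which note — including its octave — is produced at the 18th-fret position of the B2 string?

F4

Each fret is one semitone, so B2 + 18 = F4.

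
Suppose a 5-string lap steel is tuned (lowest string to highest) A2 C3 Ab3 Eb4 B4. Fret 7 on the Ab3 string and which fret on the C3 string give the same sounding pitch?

Ab3 at fret 7 is Ab3 + 7 semitones = Eb4.
The open C3 string is 8 semitones below the open Ab3, so the same pitch on the C3 string lies at fret 7 + 8 = 15.

15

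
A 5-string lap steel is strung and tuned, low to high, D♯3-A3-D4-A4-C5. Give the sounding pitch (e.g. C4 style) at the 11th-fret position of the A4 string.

G♯5

Each fret is one semitone, so A4 + 11 = G♯5.
(Equivalently spelled A♭5.)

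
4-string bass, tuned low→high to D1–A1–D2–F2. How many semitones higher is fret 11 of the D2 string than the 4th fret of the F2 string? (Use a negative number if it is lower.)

4 semitones

D2 at fret 11 → C#3 (MIDI 49); F2 at fret 4 → A2 (MIDI 45).
49 − 45 = 4, so the two pitches are 4 semitones apart.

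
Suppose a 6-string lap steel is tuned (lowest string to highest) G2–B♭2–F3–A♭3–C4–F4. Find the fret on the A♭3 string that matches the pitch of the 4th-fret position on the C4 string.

C4 at fret 4 is C4 + 4 semitones = E4.
The open A♭3 string is 4 semitones below the open C4, so the same pitch on the A♭3 string lies at fret 4 + 4 = 8.

8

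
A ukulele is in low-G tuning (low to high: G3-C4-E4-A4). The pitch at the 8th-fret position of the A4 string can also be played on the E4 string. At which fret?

A4 at fret 8 is A4 + 8 semitones = F5.
The open E4 string is 5 semitones below the open A4, so the same pitch on the E4 string lies at fret 8 + 5 = 13.

13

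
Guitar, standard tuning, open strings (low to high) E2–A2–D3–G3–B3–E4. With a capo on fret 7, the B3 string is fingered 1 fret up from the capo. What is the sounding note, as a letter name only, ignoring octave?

The capo raises the open B3 by 7 semitones to F#4; fretting 1 more gives B3 + 7 + 1 = B3 + 8 semitones, landing on G.

G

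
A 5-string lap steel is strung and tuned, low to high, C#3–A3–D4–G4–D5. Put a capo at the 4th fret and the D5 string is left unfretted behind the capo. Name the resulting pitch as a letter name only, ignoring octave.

F#

The capo raises the open D5 by 4 semitones to F#5; fretting 0 more gives D5 + 4 + 0 = D5 + 4 semitones, landing on F#.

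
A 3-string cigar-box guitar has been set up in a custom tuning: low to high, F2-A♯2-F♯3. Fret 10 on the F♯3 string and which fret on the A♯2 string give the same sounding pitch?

Fret 10 on F♯3 is MIDI 54 + 10 = 64 (E4). On the A♯2 string (open MIDI 46), that pitch is 64 − 46 = fret 18.

18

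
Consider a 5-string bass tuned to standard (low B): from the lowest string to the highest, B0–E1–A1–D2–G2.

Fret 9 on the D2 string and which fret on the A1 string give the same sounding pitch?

14

D2 at fret 9 is D2 + 9 semitones = B2.
The open A1 string is 5 semitones below the open D2, so the same pitch on the A1 string lies at fret 9 + 5 = 14.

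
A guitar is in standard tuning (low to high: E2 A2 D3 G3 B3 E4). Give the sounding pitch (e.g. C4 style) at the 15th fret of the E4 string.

The open E4 string plus 15 semitones: E–F–F#–G–…–F–F#–G.
The walk passes from B into C once, so the octave number goes from 4 to 5.

G5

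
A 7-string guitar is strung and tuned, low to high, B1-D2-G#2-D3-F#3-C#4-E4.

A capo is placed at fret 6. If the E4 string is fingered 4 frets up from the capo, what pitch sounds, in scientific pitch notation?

D5

The capo raises the open E4 by 6 semitones to A#4; fretting 4 more gives E4 + 6 + 4 = E4 + 10 semitones = D5.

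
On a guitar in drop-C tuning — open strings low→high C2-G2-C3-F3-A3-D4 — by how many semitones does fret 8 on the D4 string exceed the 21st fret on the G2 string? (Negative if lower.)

6 semitones

D4 at fret 8 → A#4 (MIDI 70); G2 at fret 21 → E4 (MIDI 64).
70 − 64 = 6, so the two pitches are 6 semitones apart.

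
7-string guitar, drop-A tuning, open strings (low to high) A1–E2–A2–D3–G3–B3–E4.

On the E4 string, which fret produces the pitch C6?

C6 is 20 semitones above the open E4 (E–F–F#–G–…–A#–B–C), so it sits at fret 20.

20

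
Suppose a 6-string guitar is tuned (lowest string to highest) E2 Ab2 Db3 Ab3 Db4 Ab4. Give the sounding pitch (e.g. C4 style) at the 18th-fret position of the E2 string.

Bb3

Each fret is one semitone, so E2 + 18 = Bb3.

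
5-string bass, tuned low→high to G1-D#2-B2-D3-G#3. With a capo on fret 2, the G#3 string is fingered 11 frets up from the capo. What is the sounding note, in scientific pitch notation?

A4

The capo raises the open G#3 by 2 semitones to A#3; fretting 11 more gives G#3 + 2 + 11 = G#3 + 13 semitones = A4.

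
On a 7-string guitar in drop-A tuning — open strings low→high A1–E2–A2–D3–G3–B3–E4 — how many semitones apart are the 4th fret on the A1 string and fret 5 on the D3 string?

A1 at fret 4 → C♯2 (MIDI 37); D3 at fret 5 → G3 (MIDI 55).
37 − 55 = -18, so the two pitches are 18 semitones apart, with G3 the higher.

18 semitones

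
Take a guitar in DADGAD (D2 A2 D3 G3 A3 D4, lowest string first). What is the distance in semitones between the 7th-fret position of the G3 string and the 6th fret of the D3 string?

6 semitones

G3 at fret 7 → D4 (MIDI 62); D3 at fret 6 → G♯3 (MIDI 56).
62 − 56 = 6, so the two pitches are 6 semitones apart, with D4 the higher.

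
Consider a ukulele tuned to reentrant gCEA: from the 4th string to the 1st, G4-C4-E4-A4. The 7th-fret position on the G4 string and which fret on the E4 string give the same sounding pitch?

G4 at fret 7 is G4 + 7 semitones = D5.
The open E4 string is 3 semitones below the open G4, so the same pitch on the E4 string lies at fret 7 + 3 = 10.

10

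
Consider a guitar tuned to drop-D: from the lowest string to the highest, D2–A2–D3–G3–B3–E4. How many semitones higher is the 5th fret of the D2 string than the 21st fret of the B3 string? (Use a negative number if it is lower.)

-37 semitones

D2 at fret 5 → G2 (MIDI 43); B3 at fret 21 → G♯5 (MIDI 80).
43 − 80 = -37, so the two pitches are 37 semitones apart.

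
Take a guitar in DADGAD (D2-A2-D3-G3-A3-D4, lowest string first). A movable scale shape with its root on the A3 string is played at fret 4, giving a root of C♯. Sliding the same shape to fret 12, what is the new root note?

Moving from fret 4 to fret 12 shifts the root by 8 semitones.
C♯ up 8 semitones is A.

A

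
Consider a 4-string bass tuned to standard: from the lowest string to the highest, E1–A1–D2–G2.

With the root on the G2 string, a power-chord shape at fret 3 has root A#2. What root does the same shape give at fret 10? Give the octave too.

F3

Moving from fret 3 to fret 10 shifts the root by 7 semitones.
A#2 up 7 semitones is F3.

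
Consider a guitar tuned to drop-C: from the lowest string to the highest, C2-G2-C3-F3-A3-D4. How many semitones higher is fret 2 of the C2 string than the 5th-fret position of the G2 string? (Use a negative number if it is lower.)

-10 semitones

C2 at fret 2 → D2 (MIDI 38); G2 at fret 5 → C3 (MIDI 48).
38 − 48 = -10, so the two pitches are 10 semitones apart.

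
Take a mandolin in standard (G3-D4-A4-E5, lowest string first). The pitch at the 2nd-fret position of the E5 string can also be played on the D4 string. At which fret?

16

Fret 2 on E5 is MIDI 76 + 2 = 78 (F#5). On the D4 string (open MIDI 62), that pitch is 78 − 62 = fret 16.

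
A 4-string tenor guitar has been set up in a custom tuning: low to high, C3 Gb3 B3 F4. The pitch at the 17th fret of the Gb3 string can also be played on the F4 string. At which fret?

6

Fret 17 on Gb3 is MIDI 54 + 17 = 71 (B4). On the F4 string (open MIDI 65), that pitch is 71 − 65 = fret 6.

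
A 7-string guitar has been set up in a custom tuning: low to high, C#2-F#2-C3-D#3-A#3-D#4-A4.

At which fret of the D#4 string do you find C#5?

10

C#5 is 10 semitones above the open D#4 (D#–E–F–F#–…–B–C–C#), so it sits at fret 10.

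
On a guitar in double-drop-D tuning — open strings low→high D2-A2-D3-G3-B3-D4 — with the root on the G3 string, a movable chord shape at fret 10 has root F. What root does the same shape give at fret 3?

A#

Moving from fret 10 to fret 3 shifts the root by -7 semitones.
F down 7 semitones is A#.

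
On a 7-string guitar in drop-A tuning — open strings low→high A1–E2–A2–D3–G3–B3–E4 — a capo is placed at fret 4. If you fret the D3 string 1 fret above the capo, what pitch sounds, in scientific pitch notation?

The capo raises the open D3 by 4 semitones to F#3; fretting 1 more gives D3 + 4 + 1 = D3 + 5 semitones = G3.

G3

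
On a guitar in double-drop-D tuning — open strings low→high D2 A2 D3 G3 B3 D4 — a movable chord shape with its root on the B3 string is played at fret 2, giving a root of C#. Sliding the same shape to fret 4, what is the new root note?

D#

Moving from fret 2 to fret 4 shifts the root by 2 semitones.
C# up 2 semitones is D#.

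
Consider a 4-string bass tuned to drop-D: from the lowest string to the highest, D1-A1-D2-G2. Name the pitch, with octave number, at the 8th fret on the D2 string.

A#2

D2 is MIDI 38. Adding 8 gives 46, which is A#2.
(Equivalently spelled Bb2.)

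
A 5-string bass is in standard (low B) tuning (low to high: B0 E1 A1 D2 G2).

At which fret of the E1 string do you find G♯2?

G♯2 is 16 semitones above the open E1 (E–F–F#–G–…–F#–G–G#), so it sits at fret 16.

16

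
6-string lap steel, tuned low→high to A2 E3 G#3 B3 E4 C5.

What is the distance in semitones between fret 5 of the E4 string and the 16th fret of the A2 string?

E4 at fret 5 → A4 (MIDI 69); A2 at fret 16 → C#4 (MIDI 61).
69 − 61 = 8, so the two pitches are 8 semitones apart, with A4 the higher.

8 semitones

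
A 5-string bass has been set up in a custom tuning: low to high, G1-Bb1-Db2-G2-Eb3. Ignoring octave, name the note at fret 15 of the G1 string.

The open G1 string plus 15 semitones: G–Ab–A–Bb–…–Ab–A–Bb.
(Equivalently spelled A#.)

Bb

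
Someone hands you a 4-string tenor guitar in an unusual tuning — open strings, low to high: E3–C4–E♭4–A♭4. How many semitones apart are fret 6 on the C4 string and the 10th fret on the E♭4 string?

7 semitones

C4 at fret 6 → G♭4 (MIDI 66); E♭4 at fret 10 → D♭5 (MIDI 73).
66 − 73 = -7, so the two pitches are 7 semitones apart, with D♭5 the higher.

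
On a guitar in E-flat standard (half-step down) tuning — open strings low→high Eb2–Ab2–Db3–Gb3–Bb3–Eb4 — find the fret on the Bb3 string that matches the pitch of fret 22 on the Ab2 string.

8

Ab2 at fret 22 is Ab2 + 22 semitones = Gb4.
The open Bb3 string is 14 semitones above the open Ab2, so the same pitch on the Bb3 string lies at fret 22 − 14 = 8.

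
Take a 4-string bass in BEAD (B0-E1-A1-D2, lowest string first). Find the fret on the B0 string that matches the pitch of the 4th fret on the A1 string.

14

Fret 4 on A1 is MIDI 33 + 4 = 37 (C#2). On the B0 string (open MIDI 23), that pitch is 37 − 23 = fret 14.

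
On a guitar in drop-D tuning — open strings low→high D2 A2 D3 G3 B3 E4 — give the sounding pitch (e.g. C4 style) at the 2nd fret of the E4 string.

The open E4 string plus 2 semitones: E–F–F#.
No B→C boundary is crossed, so the octave stays at 4.

F♯4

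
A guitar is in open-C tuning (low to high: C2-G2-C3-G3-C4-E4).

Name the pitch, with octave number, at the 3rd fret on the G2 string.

Each fret is one semitone, so G2 + 3 = A#2.

A#2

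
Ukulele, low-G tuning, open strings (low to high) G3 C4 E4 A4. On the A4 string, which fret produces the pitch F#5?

F#5 is 9 semitones above the open A4 (A–A#–B–C–C#–D–D#–E–F–F#), so it sits at fret 9.

9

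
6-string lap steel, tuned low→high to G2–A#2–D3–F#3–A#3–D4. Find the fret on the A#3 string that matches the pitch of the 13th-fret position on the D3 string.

D3 at fret 13 is D3 + 13 semitones = D#4.
The open A#3 string is 8 semitones above the open D3, so the same pitch on the A#3 string lies at fret 13 − 8 = 5.

5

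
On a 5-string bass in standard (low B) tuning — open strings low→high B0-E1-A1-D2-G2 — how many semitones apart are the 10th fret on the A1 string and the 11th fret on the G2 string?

A1 at fret 10 → G2 (MIDI 43); G2 at fret 11 → F#3 (MIDI 54).
43 − 54 = -11, so the two pitches are 11 semitones apart, with F#3 the higher.

11 semitones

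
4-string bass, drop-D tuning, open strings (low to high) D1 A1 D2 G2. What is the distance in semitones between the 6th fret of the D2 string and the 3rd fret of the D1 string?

D2 at fret 6 → G#2 (MIDI 44); D1 at fret 3 → F1 (MIDI 29).
44 − 29 = 15, so the two pitches are 15 semitones apart, with G#2 the higher.

15 semitones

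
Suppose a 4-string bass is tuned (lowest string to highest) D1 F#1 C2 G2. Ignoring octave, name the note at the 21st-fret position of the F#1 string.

Each fret is one semitone, so F#1 + 21 = D#.

D#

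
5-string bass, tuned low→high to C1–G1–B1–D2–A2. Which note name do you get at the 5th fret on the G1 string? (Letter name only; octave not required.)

Each fret is one semitone, so G1 + 5 = C.

C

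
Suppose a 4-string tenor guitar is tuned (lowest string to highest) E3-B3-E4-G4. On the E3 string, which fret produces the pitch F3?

1

F3 is 1 semitone above the open E3 (E–F), so it sits at fret 1.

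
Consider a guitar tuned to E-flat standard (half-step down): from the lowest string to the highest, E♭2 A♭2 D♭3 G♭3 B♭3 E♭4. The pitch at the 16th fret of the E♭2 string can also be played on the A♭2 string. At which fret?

Fret 16 on E♭2 is MIDI 39 + 16 = 55 (G3). On the A♭2 string (open MIDI 44), that pitch is 55 − 44 = fret 11.

11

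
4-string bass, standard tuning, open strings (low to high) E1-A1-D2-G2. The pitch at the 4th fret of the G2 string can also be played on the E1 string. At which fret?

G2 at fret 4 is G2 + 4 semitones = B2.
The open E1 string is 15 semitones below the open G2, so the same pitch on the E1 string lies at fret 4 + 15 = 19.

19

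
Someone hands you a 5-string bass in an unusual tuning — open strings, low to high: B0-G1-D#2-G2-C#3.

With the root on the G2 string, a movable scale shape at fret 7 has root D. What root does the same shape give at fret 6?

Moving from fret 7 to fret 6 shifts the root by -1 semitone.
D down 1 semitone is C#.

C#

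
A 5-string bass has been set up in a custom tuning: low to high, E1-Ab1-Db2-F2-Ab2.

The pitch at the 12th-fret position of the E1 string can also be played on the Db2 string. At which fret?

E1 at fret 12 is E1 + 12 semitones = E2.
The open Db2 string is 9 semitones above the open E1, so the same pitch on the Db2 string lies at fret 12 − 9 = 3.

3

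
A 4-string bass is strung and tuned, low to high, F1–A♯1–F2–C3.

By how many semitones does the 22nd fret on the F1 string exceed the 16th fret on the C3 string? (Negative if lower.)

-13 semitones

F1 at fret 22 → D♯3 (MIDI 51); C3 at fret 16 → E4 (MIDI 64).
51 − 64 = -13, so the two pitches are 13 semitones apart.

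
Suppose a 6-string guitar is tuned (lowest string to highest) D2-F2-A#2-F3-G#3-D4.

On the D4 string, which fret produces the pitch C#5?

C#5 is 11 semitones above the open D4 (D–D#–E–F–…–B–C–C#), so it sits at fret 11.

11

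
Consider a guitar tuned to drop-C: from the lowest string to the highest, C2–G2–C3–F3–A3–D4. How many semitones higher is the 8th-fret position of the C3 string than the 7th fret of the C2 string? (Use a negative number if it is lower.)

13 semitones

C3 at fret 8 → G#3 (MIDI 56); C2 at fret 7 → G2 (MIDI 43).
56 − 43 = 13, so the two pitches are 13 semitones apart.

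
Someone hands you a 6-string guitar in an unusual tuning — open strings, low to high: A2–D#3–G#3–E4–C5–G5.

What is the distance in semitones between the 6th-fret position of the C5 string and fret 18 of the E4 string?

4 semitones

C5 at fret 6 → F#5 (MIDI 78); E4 at fret 18 → A#5 (MIDI 82).
78 − 82 = -4, so the two pitches are 4 semitones apart, with A#5 the higher.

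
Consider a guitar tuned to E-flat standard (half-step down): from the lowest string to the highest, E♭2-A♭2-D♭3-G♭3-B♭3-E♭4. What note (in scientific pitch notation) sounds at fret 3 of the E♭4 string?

G♭4

The open E♭4 string plus 3 semitones: Eb–E–F–Gb.
No B→C boundary is crossed, so the octave stays at 4.
(Equivalently spelled F♯4.)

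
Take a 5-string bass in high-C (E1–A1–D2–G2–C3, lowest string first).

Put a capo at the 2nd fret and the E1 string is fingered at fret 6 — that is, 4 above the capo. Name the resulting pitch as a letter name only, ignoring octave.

A#

The capo raises the open E1 by 2 semitones to F#1; fretting 4 more gives E1 + 2 + 4 = E1 + 6 semitones, landing on A#.
(Also written Bb.)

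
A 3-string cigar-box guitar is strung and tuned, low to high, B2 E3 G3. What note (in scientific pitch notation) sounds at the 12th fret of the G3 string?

Each fret is one semitone, so G3 + 12 = G4.

G4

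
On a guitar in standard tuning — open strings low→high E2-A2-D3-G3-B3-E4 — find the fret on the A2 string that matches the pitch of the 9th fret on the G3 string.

G3 at fret 9 is G3 + 9 semitones = E4.
The open A2 string is 10 semitones below the open G3, so the same pitch on the A2 string lies at fret 9 + 10 = 19.

19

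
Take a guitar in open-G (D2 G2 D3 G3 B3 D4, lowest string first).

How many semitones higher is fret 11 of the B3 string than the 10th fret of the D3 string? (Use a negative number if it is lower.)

B3 at fret 11 → A♯4 (MIDI 70); D3 at fret 10 → C4 (MIDI 60).
70 − 60 = 10, so the two pitches are 10 semitones apart.

10 semitones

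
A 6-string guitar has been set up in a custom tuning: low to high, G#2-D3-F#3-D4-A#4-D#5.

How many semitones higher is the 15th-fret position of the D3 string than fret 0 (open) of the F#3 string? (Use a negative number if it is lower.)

D3 at fret 15 → F4 (MIDI 65); F#3 at fret 0 → F#3 (MIDI 54).
65 − 54 = 11, so the two pitches are 11 semitones apart.

11 semitones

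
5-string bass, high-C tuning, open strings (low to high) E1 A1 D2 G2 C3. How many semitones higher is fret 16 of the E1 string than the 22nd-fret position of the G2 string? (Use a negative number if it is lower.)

-21 semitones

E1 at fret 16 → G♯2 (MIDI 44); G2 at fret 22 → F4 (MIDI 65).
44 − 65 = -21, so the two pitches are 21 semitones apart.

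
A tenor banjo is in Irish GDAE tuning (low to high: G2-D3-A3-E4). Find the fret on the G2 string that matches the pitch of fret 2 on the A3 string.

A3 at fret 2 is A3 + 2 semitones = B3.
The open G2 string is 14 semitones below the open A3, so the same pitch on the G2 string lies at fret 2 + 14 = 16.

16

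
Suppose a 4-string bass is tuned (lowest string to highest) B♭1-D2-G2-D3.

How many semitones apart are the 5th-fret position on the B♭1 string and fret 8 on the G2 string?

12 semitones

B♭1 at fret 5 → E♭2 (MIDI 39); G2 at fret 8 → E♭3 (MIDI 51).
39 − 51 = -12, so the two pitches are 12 semitones apart, with E♭3 the higher.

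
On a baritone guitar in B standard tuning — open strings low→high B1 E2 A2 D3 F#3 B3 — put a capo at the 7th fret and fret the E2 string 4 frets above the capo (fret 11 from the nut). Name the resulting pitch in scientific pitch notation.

D#3

The capo raises the open E2 by 7 semitones to B2; fretting 4 more gives E2 + 7 + 4 = E2 + 11 semitones = D#3.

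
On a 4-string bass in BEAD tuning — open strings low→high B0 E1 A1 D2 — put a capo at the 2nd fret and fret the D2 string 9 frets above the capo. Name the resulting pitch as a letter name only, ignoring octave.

C♯

The capo raises the open D2 by 2 semitones to E2; fretting 9 more gives D2 + 2 + 9 = D2 + 11 semitones, landing on C♯.
(Also written D♭.)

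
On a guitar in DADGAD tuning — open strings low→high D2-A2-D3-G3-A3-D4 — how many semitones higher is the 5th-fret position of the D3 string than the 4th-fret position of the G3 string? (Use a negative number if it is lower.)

-4 semitones

D3 at fret 5 → G3 (MIDI 55); G3 at fret 4 → B3 (MIDI 59).
55 − 59 = -4, so the two pitches are 4 semitones apart.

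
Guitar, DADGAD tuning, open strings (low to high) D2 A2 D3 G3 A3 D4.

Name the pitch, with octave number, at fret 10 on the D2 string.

The open D2 string plus 10 semitones: D–D#–E–F–…–A#–B–C.
The walk passes from B into C once, so the octave number goes from 2 to 3.

C3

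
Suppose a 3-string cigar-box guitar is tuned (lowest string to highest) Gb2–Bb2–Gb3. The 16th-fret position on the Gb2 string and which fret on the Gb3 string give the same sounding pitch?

Gb2 at fret 16 is Gb2 + 16 semitones = Bb3.
The open Gb3 string is 12 semitones above the open Gb2, so the same pitch on the Gb3 string lies at fret 16 − 12 = 4.

4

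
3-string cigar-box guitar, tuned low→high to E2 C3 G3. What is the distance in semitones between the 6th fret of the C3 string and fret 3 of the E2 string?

11 semitones

C3 at fret 6 → F#3 (MIDI 54); E2 at fret 3 → G2 (MIDI 43).
54 − 43 = 11, so the two pitches are 11 semitones apart, with F#3 the higher.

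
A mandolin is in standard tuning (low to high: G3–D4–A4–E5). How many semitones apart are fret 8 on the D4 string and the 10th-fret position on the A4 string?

D4 at fret 8 → A#4 (MIDI 70); A4 at fret 10 → G5 (MIDI 79).
70 − 79 = -9, so the two pitches are 9 semitones apart, with G5 the higher.

9 semitones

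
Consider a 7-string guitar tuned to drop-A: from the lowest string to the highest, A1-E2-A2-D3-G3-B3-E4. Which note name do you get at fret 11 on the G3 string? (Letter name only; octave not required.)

Each fret is one semitone, so G3 + 11 = F#.
(Equivalently spelled Gb.)

F#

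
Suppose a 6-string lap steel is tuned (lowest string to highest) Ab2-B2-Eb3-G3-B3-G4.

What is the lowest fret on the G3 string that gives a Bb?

From G3, count semitones up the chromatic scale until reaching Bb: G–Ab–A–Bb — 3 steps.

3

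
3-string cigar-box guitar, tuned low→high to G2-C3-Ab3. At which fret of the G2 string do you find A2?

A2 is 2 semitones above the open G2 (G–Ab–A), so it sits at fret 2.

2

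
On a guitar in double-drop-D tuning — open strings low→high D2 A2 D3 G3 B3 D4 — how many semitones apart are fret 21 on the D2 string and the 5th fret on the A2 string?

9 semitones

D2 at fret 21 → B3 (MIDI 59); A2 at fret 5 → D3 (MIDI 50).
59 − 50 = 9, so the two pitches are 9 semitones apart, with B3 the higher.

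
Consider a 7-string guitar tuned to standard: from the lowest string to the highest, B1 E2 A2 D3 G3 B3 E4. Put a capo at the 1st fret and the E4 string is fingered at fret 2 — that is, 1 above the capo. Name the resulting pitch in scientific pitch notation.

F#4

The capo raises the open E4 by 1 semitone to F4; fretting 1 more gives E4 + 1 + 1 = E4 + 2 semitones = F#4.
(Also written Gb.)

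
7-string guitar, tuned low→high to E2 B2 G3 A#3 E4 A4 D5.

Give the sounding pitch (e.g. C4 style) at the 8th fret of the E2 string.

C3

Each fret is one semitone, so E2 + 8 = C3.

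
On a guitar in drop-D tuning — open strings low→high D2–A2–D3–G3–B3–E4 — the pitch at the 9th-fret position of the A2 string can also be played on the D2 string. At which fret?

A2 at fret 9 is A2 + 9 semitones = F#3.
The open D2 string is 7 semitones below the open A2, so the same pitch on the D2 string lies at fret 9 + 7 = 16.

16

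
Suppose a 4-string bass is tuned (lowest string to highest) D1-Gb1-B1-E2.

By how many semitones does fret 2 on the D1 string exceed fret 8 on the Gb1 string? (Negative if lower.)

-10 semitones

D1 at fret 2 → E1 (MIDI 28); Gb1 at fret 8 → D2 (MIDI 38).
28 − 38 = -10, so the two pitches are 10 semitones apart.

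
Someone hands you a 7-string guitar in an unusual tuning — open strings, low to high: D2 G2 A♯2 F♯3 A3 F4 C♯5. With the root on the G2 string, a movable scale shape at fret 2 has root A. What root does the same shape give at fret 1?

G♯

Moving from fret 2 to fret 1 shifts the root by -1 semitone.
A down 1 semitone is G♯.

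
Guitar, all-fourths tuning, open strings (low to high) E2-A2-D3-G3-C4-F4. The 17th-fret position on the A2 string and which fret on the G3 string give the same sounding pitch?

Fret 17 on A2 is MIDI 45 + 17 = 62 (D4). On the G3 string (open MIDI 55), that pitch is 62 − 55 = fret 7.

7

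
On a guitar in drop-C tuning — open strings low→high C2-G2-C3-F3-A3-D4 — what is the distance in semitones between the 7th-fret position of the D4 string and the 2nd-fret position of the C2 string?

31 semitones

D4 at fret 7 → A4 (MIDI 69); C2 at fret 2 → D2 (MIDI 38).
69 − 38 = 31, so the two pitches are 31 semitones apart, with A4 the higher.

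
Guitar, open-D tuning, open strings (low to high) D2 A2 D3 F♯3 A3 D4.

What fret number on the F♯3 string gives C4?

6

C4 is 6 semitones above the open F♯3 (F#–G–G#–A–A#–B–C), so it sits at fret 6.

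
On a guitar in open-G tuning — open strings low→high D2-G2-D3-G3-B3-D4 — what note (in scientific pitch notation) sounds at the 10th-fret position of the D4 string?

Each fret is one semitone, so D4 + 10 = C5.

C5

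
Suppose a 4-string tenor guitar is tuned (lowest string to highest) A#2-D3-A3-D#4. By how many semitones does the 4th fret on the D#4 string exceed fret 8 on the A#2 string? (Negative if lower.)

13 semitones

D#4 at fret 4 → G4 (MIDI 67); A#2 at fret 8 → F#3 (MIDI 54).
67 − 54 = 13, so the two pitches are 13 semitones apart.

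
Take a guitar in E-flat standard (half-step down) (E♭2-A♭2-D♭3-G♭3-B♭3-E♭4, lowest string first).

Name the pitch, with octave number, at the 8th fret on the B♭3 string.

B♭3 is MIDI 58. Adding 8 gives 66, which is G♭4.
(Equivalently spelled F♯4.)

G♭4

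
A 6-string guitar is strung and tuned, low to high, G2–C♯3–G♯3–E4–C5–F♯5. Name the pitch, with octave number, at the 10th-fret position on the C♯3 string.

C♯3 is MIDI 49. Adding 10 gives 59, which is B3.

B3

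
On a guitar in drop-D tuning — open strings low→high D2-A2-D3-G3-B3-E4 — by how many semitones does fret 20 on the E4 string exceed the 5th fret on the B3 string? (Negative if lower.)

E4 at fret 20 → C6 (MIDI 84); B3 at fret 5 → E4 (MIDI 64).
84 − 64 = 20, so the two pitches are 20 semitones apart.

20 semitones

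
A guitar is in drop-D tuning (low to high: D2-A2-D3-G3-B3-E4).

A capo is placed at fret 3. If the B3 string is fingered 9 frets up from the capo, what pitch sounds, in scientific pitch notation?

B4

The capo raises the open B3 by 3 semitones to D4; fretting 9 more gives B3 + 3 + 9 = B3 + 12 semitones = B4.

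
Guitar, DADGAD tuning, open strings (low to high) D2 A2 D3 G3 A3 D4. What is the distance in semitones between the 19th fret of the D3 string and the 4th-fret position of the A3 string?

D3 at fret 19 → A4 (MIDI 69); A3 at fret 4 → C#4 (MIDI 61).
69 − 61 = 8, so the two pitches are 8 semitones apart, with A4 the higher.

8 semitones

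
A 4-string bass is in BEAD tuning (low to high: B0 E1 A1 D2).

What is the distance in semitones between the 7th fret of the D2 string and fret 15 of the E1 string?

2 semitones

D2 at fret 7 → A2 (MIDI 45); E1 at fret 15 → G2 (MIDI 43).
45 − 43 = 2, so the two pitches are 2 semitones apart, with A2 the higher.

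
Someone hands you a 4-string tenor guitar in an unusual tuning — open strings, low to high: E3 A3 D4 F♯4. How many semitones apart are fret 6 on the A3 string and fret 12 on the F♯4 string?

A3 at fret 6 → D♯4 (MIDI 63); F♯4 at fret 12 → F♯5 (MIDI 78).
63 − 78 = -15, so the two pitches are 15 semitones apart, with F♯5 the higher.

15 semitones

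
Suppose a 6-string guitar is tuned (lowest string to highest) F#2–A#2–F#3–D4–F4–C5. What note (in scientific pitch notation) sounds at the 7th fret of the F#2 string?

C#3

F#2 is MIDI 42. Adding 7 gives 49, which is C#3.
(Equivalently spelled Db3.)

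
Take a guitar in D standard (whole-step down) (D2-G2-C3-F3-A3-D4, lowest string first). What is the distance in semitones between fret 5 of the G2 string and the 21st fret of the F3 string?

G2 at fret 5 → C3 (MIDI 48); F3 at fret 21 → D5 (MIDI 74).
48 − 74 = -26, so the two pitches are 26 semitones apart, with D5 the higher.

26 semitones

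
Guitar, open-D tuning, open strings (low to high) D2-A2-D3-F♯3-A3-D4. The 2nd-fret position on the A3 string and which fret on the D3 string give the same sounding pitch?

9

A3 at fret 2 is A3 + 2 semitones = B3.
The open D3 string is 7 semitones below the open A3, so the same pitch on the D3 string lies at fret 2 + 7 = 9.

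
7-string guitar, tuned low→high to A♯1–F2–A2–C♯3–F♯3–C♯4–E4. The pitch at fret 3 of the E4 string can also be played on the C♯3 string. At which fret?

18

Fret 3 on E4 is MIDI 64 + 3 = 67 (G4). On the C♯3 string (open MIDI 49), that pitch is 67 − 49 = fret 18.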